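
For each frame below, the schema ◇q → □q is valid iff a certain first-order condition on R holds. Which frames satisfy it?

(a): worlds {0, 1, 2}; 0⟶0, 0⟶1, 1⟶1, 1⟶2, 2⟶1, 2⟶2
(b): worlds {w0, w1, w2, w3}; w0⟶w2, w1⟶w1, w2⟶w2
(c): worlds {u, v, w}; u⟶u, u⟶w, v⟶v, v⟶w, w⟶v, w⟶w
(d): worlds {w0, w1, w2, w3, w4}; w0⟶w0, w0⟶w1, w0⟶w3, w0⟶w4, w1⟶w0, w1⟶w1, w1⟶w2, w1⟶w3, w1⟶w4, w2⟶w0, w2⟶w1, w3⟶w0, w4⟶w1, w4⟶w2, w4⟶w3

Frame correspondent (Sahlqvist): ∀x ∀y ∀z (Rxy ∧ Rxz → y = z) — i.e. partial functionality.
(a): fails — 0 sees both 0 and 1.
(b): ✓.
(c): fails — u sees both u and w.
(d): fails — w0 sees both w0 and w1.

(b)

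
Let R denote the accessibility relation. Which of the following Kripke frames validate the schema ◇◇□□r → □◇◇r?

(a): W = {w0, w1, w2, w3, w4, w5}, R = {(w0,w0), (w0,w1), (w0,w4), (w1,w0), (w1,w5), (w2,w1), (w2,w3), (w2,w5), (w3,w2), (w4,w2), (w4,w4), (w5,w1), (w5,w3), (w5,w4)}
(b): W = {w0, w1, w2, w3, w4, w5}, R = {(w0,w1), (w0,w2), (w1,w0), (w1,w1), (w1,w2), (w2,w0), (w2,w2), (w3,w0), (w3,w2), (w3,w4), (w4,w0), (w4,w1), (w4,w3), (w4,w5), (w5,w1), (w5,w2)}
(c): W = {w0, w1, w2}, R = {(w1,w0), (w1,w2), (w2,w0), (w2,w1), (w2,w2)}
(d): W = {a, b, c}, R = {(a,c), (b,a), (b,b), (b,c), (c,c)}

Frame correspondent (Sahlqvist): ∀x ∀y ∀z ((xR²y ∧ xRz) → ∃w (yR²w ∧ zR²w)) — i.e. a generalized confluence (Geach) condition.
(a): condition met.
(b): condition met.
(c): fails — w1R²w0, w1Rw0 but no w with w0R²w and w0R²w.
(d): condition met.

(a), (b), (d)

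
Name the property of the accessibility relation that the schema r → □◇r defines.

Suppose r→□◇r is valid. Take Rxy and set V(r)={x}. Then r at x, so □◇r at x, so ◇r at y, so some z with Ryz has r; z=x, i.e. Ryx.
The converse is a direct semantic check.
So the correspondent is symmetry.

symmetry: ∀x ∀y (Rxy → Ryx)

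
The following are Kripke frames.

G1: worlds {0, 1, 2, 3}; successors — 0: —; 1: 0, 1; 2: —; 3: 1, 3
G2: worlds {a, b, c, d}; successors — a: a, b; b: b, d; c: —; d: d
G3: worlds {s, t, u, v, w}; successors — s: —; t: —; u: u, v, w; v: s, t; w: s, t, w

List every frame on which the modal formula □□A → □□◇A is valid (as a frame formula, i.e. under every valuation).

Frame correspondent (Sahlqvist): ∀x ∀z (xR²z → ∃w (xR²w ∧ zRw)) — i.e. a generalized confluence (Geach) condition.
G1: fails — 1R²0 but no w with 1R²w and 0Rw.
G2: ✓.
G3: fails — uR²s but no w* with uR²w* and sRw*.
Valid on: G2.

G2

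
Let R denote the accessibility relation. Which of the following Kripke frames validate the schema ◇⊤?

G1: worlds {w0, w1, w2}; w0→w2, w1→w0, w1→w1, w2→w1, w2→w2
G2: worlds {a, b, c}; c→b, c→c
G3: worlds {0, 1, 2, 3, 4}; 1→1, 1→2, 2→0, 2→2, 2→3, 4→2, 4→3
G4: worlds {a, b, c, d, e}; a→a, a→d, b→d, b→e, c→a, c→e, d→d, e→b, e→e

This is the axiom for seriality; its first-order frame correspondent is ∀x ∃y Rxy.
G1: holds.
G2: fails — world a has no successor.
G3: fails — world 0 has no successor.
G4: holds.

G1, G4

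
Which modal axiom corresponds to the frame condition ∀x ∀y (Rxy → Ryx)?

A defining formula is q → □◇q (the B axiom).
Suppose q→□◇q is valid. Take Rxy and set V(q)={x}. Then q at x, so □◇q at x, so ◇q at y, so some z with Ryz has q; z=x, i.e. Ryx.

q → □◇q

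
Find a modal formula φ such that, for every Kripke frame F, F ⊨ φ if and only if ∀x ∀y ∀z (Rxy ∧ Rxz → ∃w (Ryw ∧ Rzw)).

The condition is convergence. The .2 schema ◇□ψ → □◇ψ defines it.
Suppose ◇□ψ→□◇ψ is valid. Take Rxy, Rxz and set V(ψ)={w : Ryw}. Then □ψ at y so ◇□ψ at x, so □◇ψ at x, so ◇ψ at z, giving w with Rzw and Ryw.

◇□ψ → □◇ψ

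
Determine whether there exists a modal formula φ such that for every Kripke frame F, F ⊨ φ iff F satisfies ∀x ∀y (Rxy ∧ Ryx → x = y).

If a class were modally definable it would be closed under surjective bounded morphisms (Goldblatt–Thomason).
The 8-cycle (worlds s,t,u,v,w,x,y,z with s→t→u→v→w→x→y→z→s) is antisymmetric. Sending even-indexed worlds to a and odd-indexed worlds to b is a surjective bounded morphism onto the two-world frame with a↔b, which is not antisymmetric.
Hence antisymmetry is not modally definable.

No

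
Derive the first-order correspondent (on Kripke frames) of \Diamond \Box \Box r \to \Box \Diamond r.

\forall x \forall y \forall z ((xRy \wedge xRz) \to \exists w (y R^2 w \wedge zRw))

This is a Sahlqvist (Geach-type) schema ◇^1□^2r → □^1◇^1r.
First-order correspondent: \forall x \forall y \forall z ((xRy \wedge xRz) \to \exists w (y R^2 w \wedge zRw)).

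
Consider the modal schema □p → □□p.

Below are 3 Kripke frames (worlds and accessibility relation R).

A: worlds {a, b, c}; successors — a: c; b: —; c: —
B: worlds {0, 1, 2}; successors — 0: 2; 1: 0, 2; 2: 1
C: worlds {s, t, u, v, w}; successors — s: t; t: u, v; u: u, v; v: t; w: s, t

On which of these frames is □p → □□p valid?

A

The schema corresponds to transitivity: ∀x ∀y ∀z (Rxy ∧ Ryz → Rxz).
A: ✓.
B: fails — R12 and R21 but not R11.
C: fails — Ruv and Rvt but not Rut.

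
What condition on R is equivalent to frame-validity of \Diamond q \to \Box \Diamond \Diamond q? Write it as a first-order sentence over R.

\forall x \forall y \forall z ((xRy \wedge xRz) \to \exists w (y = w \wedge z R^2 w))

This is a Sahlqvist (Geach-type) schema ◇^1□^0q → □^1◇^2q.
Minimal-valuation argument: fix x; take any y with xR^1y and any z with xR^1z. Set V(q) to the set of worlds R-reachable from y in exactly 0 steps. Then □^0q holds at y, so the antecedent holds at x; validity forces ◇^2q at z, giving a w with zR^2w and yR^0w.
First-order correspondent: \forall x \forall y \forall z ((xRy \wedge xRz) \to \exists w (y = w \wedge z R^2 w)).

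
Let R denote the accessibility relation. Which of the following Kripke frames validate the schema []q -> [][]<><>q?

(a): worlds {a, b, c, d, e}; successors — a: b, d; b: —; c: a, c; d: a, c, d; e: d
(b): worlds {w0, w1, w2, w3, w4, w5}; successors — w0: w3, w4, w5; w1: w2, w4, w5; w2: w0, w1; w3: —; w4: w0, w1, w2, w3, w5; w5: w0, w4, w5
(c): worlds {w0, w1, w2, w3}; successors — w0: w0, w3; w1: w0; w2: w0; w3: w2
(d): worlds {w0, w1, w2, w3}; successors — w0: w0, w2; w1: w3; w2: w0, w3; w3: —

This is the axiom for a generalized confluence (Geach) condition; its first-order frame correspondent is forall x forall z (x R^2 z -> exists w (xRw & z R^2 w)).
(a): fails — cR²b but no w with cRw and bR²w.
(b): fails — w0R²w3 but no w with w0Rw and w3R²w.
(c): condition met.
(d): fails — w0R²w3 but no w with w0Rw and w3R²w.

(c)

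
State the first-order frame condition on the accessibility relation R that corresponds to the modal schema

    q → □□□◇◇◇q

This is a Sahlqvist (Geach-type) schema ◇^0□^0q → □^3◇^3q.
Minimal-valuation argument: fix x; take any y with xR^0y and any z with xR^3z. Set V(q) to the set of worlds R-reachable from y in exactly 0 steps. Then □^0q holds at y, so the antecedent holds at x; validity forces ◇^3q at z, giving a w with zR^3w and yR^0w.
First-order correspondent: ∀x ∀z (xR³z → ∃w (x = w ∧ zR³w)).

∀x ∀z (xR³z → ∃w (x = w ∧ zR³w))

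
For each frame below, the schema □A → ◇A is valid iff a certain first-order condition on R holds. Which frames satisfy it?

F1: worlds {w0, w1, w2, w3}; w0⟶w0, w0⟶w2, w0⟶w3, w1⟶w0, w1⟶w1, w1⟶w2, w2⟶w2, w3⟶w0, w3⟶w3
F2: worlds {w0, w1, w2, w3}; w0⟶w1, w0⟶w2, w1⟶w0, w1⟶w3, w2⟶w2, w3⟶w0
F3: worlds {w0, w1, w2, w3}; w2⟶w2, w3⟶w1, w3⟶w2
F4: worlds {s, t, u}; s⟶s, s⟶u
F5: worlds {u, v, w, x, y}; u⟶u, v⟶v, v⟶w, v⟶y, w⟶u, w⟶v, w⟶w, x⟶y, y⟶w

This is the axiom for seriality; its first-order frame correspondent is ∀x ∃y Rxy.
F1: ✓.
F2: ✓.
F3: fails — world w0 has no successor.
F4: fails — world t has no successor.
F5: ✓.
Valid on: F1, F2, F5.

F1, F2, F5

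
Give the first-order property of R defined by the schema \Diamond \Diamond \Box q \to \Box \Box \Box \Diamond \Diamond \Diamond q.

This is a Sahlqvist (Geach-type) schema ◇^2□^1q → □^3◇^3q.
First-order correspondent: \forall x \forall y \forall z ((x R^2 y \wedge x R^3 z) \to \exists w (yRw \wedge z R^3 w)).

\forall x \forall y \forall z ((x R^2 y \wedge x R^3 z) \to \exists w (yRw \wedge z R^3 w))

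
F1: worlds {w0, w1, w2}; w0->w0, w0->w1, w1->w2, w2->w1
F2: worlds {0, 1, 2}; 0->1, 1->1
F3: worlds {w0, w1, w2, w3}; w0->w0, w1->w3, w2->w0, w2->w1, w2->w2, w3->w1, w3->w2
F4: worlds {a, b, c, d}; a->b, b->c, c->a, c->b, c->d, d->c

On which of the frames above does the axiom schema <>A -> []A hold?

F2

The schema corresponds to partial functionality: forall x forall y forall z (Rxy & Rxz -> y = z).
F1: fails — w0 sees both w0 and w1.
F2: ✓.
F3: fails — w2 sees both w0 and w1.
F4: fails — c sees both a and b.
Valid on: F2.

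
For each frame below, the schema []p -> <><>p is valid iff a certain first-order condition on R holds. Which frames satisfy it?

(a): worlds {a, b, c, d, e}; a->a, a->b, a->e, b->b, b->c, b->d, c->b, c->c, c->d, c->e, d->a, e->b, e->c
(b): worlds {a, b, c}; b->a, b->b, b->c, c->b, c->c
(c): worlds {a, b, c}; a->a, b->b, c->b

This is the axiom for a generalized confluence (Geach) condition; its first-order frame correspondent is forall x exists w (xRw & x R^2 w).
(a): condition met.
(b): fails — at a but no w with aRw and aR²w.
(c): condition met.
Valid on: (a), (c).

(a), (c)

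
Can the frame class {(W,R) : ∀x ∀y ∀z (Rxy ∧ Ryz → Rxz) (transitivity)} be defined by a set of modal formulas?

Yes: it is transitivity, defined by the 4 schema □p → □□p.
Suppose □p→□□p is valid. Take Rxy, Ryz and set V(p)={w : Rxw}. Then □p at x, so □□p at x, so □p at y, so p at z, i.e. Rxz.

Yes, by □p → □□p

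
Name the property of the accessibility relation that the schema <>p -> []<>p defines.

Suppose ◇p→□◇p is valid. Take Rxy, Rxz and set V(p)={y}. Then ◇p at x, so □◇p at x, so ◇p at z, so some w with Rzw has p; w=y, i.e. Rzy. By symmetry of the argument, Ryz.

The Euclidean property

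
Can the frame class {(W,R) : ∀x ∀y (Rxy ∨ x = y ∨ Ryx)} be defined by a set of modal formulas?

Modal frame validity is preserved under disjoint unions.
Take 4 disjoint single-world reflexive frames: each is trivially connected, but their disjoint union has 4 worlds with no edge between distinct components, so it is not connected.
So no modal formula (or set of formulas) defines exactly the connected frames.

Not definable by any modal formula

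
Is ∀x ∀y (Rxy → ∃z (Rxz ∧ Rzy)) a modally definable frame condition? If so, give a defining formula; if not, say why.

Definable; □□q → □q defines it

This is a Sahlqvist condition; the C4 axiom □□q → □q defines it.
Suppose □□q→□q is valid. Take Rxy and set V(q)={w : xR²w}. Then □□q at x, so □q at x, so q at y, i.e. ∃z(Rxz∧Rzy).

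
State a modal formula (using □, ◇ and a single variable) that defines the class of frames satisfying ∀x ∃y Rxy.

□r → ◇r

The condition is seriality. The D schema □r → ◇r defines it.
Suppose □r→◇r is valid. At any x set V(r)=W. Then □r at x, so ◇r at x, so x has a successor.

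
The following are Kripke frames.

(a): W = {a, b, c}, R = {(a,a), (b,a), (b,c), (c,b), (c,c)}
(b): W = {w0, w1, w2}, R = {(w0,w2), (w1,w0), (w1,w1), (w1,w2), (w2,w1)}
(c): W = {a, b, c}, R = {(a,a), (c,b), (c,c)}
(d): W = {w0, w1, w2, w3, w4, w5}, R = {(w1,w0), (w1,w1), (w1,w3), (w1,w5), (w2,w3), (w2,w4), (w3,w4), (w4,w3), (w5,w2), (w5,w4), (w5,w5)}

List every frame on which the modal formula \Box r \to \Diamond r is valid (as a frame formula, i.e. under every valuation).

Frame correspondent (Sahlqvist): \forall x \exists y Rxy — i.e. seriality.
(a): satisfies the condition.
(b): satisfies the condition.
(c): fails — world b has no successor.
(d): fails — world w0 has no successor.

(a), (b)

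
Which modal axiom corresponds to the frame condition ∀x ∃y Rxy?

□p → ◇p

This is seriality; the standard corresponding axiom is D: □p → ◇p.
Suppose □p→◇p is valid. At any x set V(p)=W. Then □p at x, so ◇p at x, so x has a successor.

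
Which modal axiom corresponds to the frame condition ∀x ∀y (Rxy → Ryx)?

This is symmetry; the standard corresponding axiom is B: r → □◇r.
Suppose r→□◇r is valid. Take Rxy and set V(r)={x}. Then r at x, so □◇r at x, so ◇r at y, so some z with Ryz has r; z=x, i.e. Ryx.

r → □◇r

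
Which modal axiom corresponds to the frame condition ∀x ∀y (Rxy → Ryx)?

A defining formula is p → □◇p (the B axiom).
Suppose p→□◇p is valid. Take Rxy and set V(p)={x}. Then p at x, so □◇p at x, so ◇p at y, so some z with Ryz has p; z=x, i.e. Ryx.

p → □◇p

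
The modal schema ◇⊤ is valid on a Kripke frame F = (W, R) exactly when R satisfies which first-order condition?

seriality: ∀x ∃y Rxy

◇⊤ holds at w iff w has a successor, so frame-validity of ◇⊤ is exactly seriality. Equivalently via □p → ◇p:
Suppose □p→◇p is valid. At any x set V(p)=W. Then □p at x, so ◇p at x, so x has a successor.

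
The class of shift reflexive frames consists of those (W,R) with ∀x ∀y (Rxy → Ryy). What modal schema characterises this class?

□(□p → p)

A defining formula is □(□p → p) (the T□ axiom).
Suppose □(□p→p) is valid. Take Rxy and set V(p)={w : Ryw}. Then at y, □p holds; since □(□p→p) at x, □p→p at y, so p at y, i.e. Ryy.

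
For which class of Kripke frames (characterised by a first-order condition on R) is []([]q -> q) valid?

Suppose □(□q→q) is valid. Take Rxy and set V(q)={w : Ryw}. Then at y, □q holds; since □(□q→q) at x, □q→q at y, so q at y, i.e. Ryy.
Conversely, any frame satisfying forall x forall y (Rxy -> Ryy) validates the schema.
Frame condition: forall x forall y (Rxy -> Ryy).

Shift-reflexivity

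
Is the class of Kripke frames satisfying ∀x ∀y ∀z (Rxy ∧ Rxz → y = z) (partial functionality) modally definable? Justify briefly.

The condition is partial functionality. A defining modal formula is ◇p → □p.
Suppose ◇p→□p is valid. Take Rxy, Rxz and set V(p)={y}. Then ◇p at x, so □p at x, so p at z, i.e. z=y.

Yes — defined by ◇p → □p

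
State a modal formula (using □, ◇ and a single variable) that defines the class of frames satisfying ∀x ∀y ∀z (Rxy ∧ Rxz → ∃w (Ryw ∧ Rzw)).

A defining formula is ◇□ψ → □◇ψ (the .2 axiom).
Suppose ◇□ψ→□◇ψ is valid. Take Rxy, Rxz and set V(ψ)={w : Ryw}. Then □ψ at y so ◇□ψ at x, so □◇ψ at x, so ◇ψ at z, giving w with Rzw and Ryw.

◇□ψ → □◇ψ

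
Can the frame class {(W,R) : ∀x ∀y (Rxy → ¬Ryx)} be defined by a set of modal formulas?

Modal frame validity is preserved under surjective bounded morphisms.
The 5-cycle (worlds 0,1,2,3,4 with 0→1→2→3→4→0) is asymmetric. Mapping every world to a single reflexive point • is a surjective bounded morphism, and the reflexive point is not asymmetric (R•• but asymmetry requires ¬R••).
So the class is not modally definable.

Not definable by any modal formula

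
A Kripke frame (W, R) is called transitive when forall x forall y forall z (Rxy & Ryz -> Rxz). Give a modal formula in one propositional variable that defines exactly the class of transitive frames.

□q → □□q

This is transitivity; the standard corresponding axiom is 4: □q → □□q.
Suppose □q→□□q is valid. Take Rxy, Ryz and set V(q)={w : Rxw}. Then □q at x, so □□q at x, so □q at y, so q at z, i.e. Rxz.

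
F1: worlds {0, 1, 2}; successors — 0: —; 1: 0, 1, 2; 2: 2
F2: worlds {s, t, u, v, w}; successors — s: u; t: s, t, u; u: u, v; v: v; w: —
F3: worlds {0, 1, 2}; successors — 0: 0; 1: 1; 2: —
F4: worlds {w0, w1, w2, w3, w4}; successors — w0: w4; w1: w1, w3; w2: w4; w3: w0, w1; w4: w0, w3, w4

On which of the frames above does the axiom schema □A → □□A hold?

The schema corresponds to transitivity: ∀x ∀y ∀z (Rxy ∧ Ryz → Rxz).
F1: condition met.
F2: fails — Rtu and Ruv but not Rtv.
F3: condition met.
F4: fails — Rw0w4 and Rw4w0 but not Rw0w0.
Valid on: F1, F3.

F1, F3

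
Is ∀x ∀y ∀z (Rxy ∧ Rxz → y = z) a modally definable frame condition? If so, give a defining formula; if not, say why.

This is a Sahlqvist condition; the CD axiom ◇q → □q defines it.
Suppose ◇q→□q is valid. Take Rxy, Rxz and set V(q)={y}. Then ◇q at x, so □q at x, so q at z, i.e. z=y.

Definable; ◇q → □q defines it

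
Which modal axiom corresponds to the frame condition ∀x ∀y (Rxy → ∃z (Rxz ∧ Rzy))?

□□q → □q

A defining formula is □□q → □q (the C4 axiom).
Suppose □□q→□q is valid. Take Rxy and set V(q)={w : xR²w}. Then □□q at x, so □q at x, so q at y, i.e. ∃z(Rxz∧Rzy).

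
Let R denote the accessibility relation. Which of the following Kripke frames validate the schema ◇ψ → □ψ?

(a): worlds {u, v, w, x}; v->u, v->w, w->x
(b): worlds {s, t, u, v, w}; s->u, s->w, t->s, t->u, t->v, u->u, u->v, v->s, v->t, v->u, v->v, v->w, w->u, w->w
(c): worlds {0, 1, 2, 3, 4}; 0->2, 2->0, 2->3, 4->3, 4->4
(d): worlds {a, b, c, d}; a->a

(d)

The schema corresponds to partial functionality: ∀x ∀y ∀z (Rxy ∧ Rxz → y = z).
(a): fails — v sees both u and w.
(b): fails — s sees both u and w.
(c): fails — 2 sees both 0 and 3.
(d): ✓.
Valid on: (d).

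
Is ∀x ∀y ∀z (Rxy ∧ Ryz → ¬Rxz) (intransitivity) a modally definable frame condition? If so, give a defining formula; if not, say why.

No — not modally definable

Any modally definable frame class is closed under surjective bounded morphisms.
The 7-cycle (worlds w0,w1,w2,w3,w4,w5,w6 with w0→w1→w2→w3→w4→w5→w6→w0) is intransitive. Mapping every world to a single reflexive point • is a surjective bounded morphism; the reflexive point is not intransitive (R••∧R•• but R••).
Hence intransitivity is not modally definable.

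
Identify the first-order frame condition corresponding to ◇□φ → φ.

Replacing φ by ¬φ and contraposing gives the equivalent schema φ → □◇φ.
Suppose φ→□◇φ is valid. Take Rxy and set V(φ)={x}. Then φ at x, so □◇φ at x, so ◇φ at y, so some z with Ryz has φ; z=x, i.e. Ryx.

symmetry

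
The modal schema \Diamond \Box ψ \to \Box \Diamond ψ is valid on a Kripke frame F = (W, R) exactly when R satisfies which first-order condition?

Convergence

This schema is the .2 axiom.
It corresponds to convergence: \forall x \forall y \forall z (Rxy \wedge Rxz \to \exists w (Ryw \wedge Rzw)).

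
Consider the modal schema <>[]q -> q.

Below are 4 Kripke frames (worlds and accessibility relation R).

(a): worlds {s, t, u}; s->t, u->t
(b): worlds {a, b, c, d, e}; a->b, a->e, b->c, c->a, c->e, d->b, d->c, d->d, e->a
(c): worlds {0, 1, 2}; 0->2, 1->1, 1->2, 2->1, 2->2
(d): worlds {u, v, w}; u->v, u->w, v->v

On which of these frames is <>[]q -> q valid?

Frame correspondent (Sahlqvist): forall x forall y (Rxy -> Ryx) — i.e. symmetry.
(a): fails — Rut but not Rtu.
(b): fails — Rbc but not Rcb.
(c): fails — R02 but not R20.
(d): fails — Ruv but not Rvu.
Valid on no frame.

none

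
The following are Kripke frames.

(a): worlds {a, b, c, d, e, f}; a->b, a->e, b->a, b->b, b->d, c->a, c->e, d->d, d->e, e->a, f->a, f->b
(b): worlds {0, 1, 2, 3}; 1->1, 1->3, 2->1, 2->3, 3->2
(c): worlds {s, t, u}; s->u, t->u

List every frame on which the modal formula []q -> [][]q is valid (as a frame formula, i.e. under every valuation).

(c)

This is the axiom for transitivity; its first-order frame correspondent is forall x forall y forall z (Rxy & Ryz -> Rxz).
(a): fails — Rea and Rab but not Reb.
(b): fails — R32 and R23 but not R33.
(c): holds.
Valid on: (c).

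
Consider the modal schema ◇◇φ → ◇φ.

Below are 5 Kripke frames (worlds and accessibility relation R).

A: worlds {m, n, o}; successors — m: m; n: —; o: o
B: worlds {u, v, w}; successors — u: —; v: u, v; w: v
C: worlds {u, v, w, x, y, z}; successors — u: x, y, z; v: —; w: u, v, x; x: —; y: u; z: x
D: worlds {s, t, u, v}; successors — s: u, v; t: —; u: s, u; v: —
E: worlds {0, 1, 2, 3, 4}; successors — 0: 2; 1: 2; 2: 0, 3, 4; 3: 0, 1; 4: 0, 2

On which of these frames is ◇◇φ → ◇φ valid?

The schema corresponds to transitivity: ∀x ∀y ∀z (Rxy ∧ Ryz → Rxz).
A: ✓.
B: fails — Rwv and Rvu but not Rwu.
C: fails — Rwu and Ruz but not Rwz.
D: fails — Rsu and Rus but not Rss.
E: fails — R02 and R23 but not R03.
Valid on: A.

A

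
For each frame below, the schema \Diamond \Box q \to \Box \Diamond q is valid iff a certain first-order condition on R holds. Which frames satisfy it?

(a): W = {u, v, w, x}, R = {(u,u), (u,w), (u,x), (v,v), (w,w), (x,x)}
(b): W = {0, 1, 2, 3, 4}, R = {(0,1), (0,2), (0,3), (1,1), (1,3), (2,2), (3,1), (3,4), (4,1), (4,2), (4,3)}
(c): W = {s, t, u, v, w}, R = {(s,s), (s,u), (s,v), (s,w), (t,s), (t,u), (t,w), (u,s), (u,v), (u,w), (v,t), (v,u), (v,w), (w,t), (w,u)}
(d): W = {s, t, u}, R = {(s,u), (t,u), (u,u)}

The schema corresponds to convergence: \forall x \forall y \forall z (Rxy \wedge Rxz \to \exists w (Ryw \wedge Rzw)).
(a): fails — Ruw and Rux but w and x have no common successor.
(b): fails — R02 and R01 but 2 and 1 have no common successor.
(c): fails — Rsw and Rsu but w and u have no common successor.
(d): ✓.
Valid on: (d).

(d)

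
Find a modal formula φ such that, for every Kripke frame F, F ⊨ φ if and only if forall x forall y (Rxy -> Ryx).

p → □◇p

This is symmetry; the standard corresponding axiom is B: p → □◇p.
Suppose p→□◇p is valid. Take Rxy and set V(p)={x}. Then p at x, so □◇p at x, so ◇p at y, so some z with Ryz has p; z=x, i.e. Ryx.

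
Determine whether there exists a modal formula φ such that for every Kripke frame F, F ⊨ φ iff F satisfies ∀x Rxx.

Yes — defined by □q → q

Yes: it is reflexivity, defined by the T schema □q → q.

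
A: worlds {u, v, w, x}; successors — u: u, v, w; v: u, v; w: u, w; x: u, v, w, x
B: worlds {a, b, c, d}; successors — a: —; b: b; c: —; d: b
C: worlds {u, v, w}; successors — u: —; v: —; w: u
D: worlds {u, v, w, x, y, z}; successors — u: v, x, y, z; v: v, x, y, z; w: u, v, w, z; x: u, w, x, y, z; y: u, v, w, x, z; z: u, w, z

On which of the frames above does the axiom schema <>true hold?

A, D

Frame correspondent (Sahlqvist): forall x exists y Rxy — i.e. seriality.
A: condition met.
B: fails — world a has no successor.
C: fails — world u has no successor.
D: condition met.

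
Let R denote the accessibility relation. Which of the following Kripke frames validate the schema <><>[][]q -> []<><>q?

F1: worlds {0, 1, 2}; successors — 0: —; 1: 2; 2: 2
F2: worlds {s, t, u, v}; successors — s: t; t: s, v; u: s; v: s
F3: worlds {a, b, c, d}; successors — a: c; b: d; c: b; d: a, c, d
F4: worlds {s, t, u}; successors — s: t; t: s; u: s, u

This is the axiom for a generalized confluence (Geach) condition; its first-order frame correspondent is forall x forall y forall z ((x R^2 y & xRz) -> exists w (y R^2 w & z R^2 w)).
F1: holds.
F2: fails — tR²s, tRv but no w with sR²w and vR²w.
F3: fails — dR²a, dRc but no w with aR²w and cR²w.
F4: fails — sR²s, sRt but no w with sR²w and tR²w.

F1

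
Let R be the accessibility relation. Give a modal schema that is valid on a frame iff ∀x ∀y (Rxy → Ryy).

A defining formula is □(□s → s) (the T□ axiom).
Suppose □(□s→s) is valid. Take Rxy and set V(s)={w : Ryw}. Then at y, □s holds; since □(□s→s) at x, □s→s at y, so s at y, i.e. Ryy.

□(□s → s)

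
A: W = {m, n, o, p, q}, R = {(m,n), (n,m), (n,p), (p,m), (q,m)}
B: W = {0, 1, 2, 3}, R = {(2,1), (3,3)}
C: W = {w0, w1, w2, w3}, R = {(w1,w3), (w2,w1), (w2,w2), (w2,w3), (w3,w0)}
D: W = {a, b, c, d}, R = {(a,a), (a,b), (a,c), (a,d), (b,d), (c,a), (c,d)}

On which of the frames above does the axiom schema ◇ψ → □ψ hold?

B

The schema corresponds to partial functionality: ∀x ∀y ∀z (Rxy ∧ Rxz → y = z).
A: fails — n sees both m and p.
B: ✓.
C: fails — w2 sees both w1 and w2.
D: fails — a sees both a and b.
Valid on: B.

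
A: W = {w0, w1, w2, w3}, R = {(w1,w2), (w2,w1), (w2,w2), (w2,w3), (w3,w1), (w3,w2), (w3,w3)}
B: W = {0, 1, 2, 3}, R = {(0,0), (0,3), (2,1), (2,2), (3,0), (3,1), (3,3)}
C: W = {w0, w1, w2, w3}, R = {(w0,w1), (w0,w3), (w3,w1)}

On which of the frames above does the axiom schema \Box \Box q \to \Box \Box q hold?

Frame correspondent (Sahlqvist): \forall x \forall z (x R^2 z \to \exists w (x R^2 w \wedge z = w)) — i.e. a generalized confluence (Geach) condition.
A: satisfies the condition.
B: satisfies the condition.
C: satisfies the condition.
Valid on: A, B, C.

A, B, C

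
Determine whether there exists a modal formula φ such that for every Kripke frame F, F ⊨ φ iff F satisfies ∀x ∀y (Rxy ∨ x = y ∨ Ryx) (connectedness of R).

Not modally definable

Any modally definable frame class is closed under disjoint unions.
Take 3 disjoint single-world reflexive frames: each is trivially connected, but their disjoint union has 3 worlds with no edge between distinct components, so it is not connected.
Hence connectedness of R is not modally definable.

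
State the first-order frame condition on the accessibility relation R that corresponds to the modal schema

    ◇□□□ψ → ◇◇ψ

This is a Sahlqvist (Geach-type) schema ◇^1□^3ψ → □^0◇^2ψ.
Minimal-valuation argument: fix x; take any y with xR^1y and any z with xR^0z. Set V(ψ) to the set of worlds R-reachable from y in exactly 3 steps. Then □^3ψ holds at y, so the antecedent holds at x; validity forces ◇^2ψ at z, giving a w with zR^2w and yR^3w.
First-order correspondent: ∀x ∀y (xRy → ∃w (yR³w ∧ xR²w)).

∀x ∀y (xRy → ∃w (yR³w ∧ xR²w))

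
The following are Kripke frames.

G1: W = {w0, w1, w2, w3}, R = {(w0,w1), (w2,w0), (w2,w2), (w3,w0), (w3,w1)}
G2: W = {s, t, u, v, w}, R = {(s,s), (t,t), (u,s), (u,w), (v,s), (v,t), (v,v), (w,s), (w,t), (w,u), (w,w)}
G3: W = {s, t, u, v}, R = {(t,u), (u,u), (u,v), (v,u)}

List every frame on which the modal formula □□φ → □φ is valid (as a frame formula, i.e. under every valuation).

G2, G3

This is the axiom for density; its first-order frame correspondent is ∀x ∀y (Rxy → ∃z (Rxz ∧ Rzy)).
G1: fails — Rw3w0 but no z with Rw3z and Rzw0.
G2: condition met.
G3: condition met.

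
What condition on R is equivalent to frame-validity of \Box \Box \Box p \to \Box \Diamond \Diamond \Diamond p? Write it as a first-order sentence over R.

This is a Sahlqvist (Geach-type) schema ◇^0□^3p → □^1◇^3p.
Minimal-valuation argument: fix x; take any y with xR^0y and any z with xR^1z. Set V(p) to the set of worlds R-reachable from y in exactly 3 steps. Then □^3p holds at y, so the antecedent holds at x; validity forces ◇^3p at z, giving a w with zR^3w and yR^3w.
First-order correspondent: \forall x \forall z (xRz \to \exists w (x R^3 w \wedge z R^3 w)).

\forall x \forall z (xRz \to \exists w (x R^3 w \wedge z R^3 w))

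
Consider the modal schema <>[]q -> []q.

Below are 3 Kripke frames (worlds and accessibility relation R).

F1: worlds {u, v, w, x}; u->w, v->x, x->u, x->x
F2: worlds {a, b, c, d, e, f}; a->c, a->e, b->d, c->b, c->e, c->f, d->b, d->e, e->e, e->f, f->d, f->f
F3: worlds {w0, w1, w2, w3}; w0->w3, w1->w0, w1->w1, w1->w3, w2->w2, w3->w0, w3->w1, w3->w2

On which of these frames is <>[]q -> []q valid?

Frame correspondent (Sahlqvist): forall x forall y forall z (Rxy & Rxz -> Ryz) — i.e. the Euclidean property.
F1: fails — Ruw and Ruw but not Rww.
F2: fails — Rae and Rac but not Rec.
F3: fails — Rw0w3 and Rw0w3 but not Rw3w3.
Valid on no frame.

none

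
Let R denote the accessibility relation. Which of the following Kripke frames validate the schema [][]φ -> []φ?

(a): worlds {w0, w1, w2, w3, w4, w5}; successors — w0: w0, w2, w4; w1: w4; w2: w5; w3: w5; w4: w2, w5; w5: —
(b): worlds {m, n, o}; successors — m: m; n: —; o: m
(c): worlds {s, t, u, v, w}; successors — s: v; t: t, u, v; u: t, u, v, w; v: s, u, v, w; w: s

The schema corresponds to density: forall x forall y (Rxy -> exists z (Rxz & Rzy)).
(a): fails — Rw3w5 but no z with Rw3z and Rzw5.
(b): ✓.
(c): fails — Rws but no z with Rwz and Rzs.

(b)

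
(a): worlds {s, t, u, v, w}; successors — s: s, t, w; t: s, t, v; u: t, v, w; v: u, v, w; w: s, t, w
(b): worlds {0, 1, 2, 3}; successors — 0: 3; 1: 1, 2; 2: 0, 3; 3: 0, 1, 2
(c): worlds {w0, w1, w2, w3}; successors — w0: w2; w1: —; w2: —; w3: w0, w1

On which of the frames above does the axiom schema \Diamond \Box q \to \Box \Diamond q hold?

(a)

Frame correspondent (Sahlqvist): \forall x \forall y \forall z (Rxy \wedge Rxz \to \exists w (Ryw \wedge Rzw)) — i.e. convergence.
(a): satisfies the condition.
(b): fails — R12 and R11 but 2 and 1 have no common successor.
(c): fails — Rw0w2 and Rw0w2 but w2 and w2 have no common successor.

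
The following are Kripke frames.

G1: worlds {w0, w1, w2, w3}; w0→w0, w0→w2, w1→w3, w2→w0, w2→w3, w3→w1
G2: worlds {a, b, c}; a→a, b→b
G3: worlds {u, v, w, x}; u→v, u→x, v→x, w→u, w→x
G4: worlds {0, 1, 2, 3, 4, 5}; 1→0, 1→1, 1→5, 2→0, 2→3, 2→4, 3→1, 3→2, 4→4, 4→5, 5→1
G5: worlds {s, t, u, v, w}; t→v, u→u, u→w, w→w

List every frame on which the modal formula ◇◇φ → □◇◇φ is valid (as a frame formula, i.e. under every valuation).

G2

Frame correspondent (Sahlqvist): ∀x ∀y ∀z ((xR²y ∧ xRz) → ∃w (y = w ∧ zR²w)) — i.e. a generalized confluence (Geach) condition.
G1: fails — w0R²w3, w0Rw2 but no w with w3=w and w2R²w.
G2: satisfies the condition.
G3: fails — uR²x, uRv but no t with x=t and vR²t.
G4: fails — 1R²0, 1R0 but no w with 0=w and 0R²w.
G5: fails — uR²u, uRw but no w* with u=w* and wR²w*.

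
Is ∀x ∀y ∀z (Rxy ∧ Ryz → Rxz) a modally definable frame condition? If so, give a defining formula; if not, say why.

Definable; □r → □□r defines it

This is a Sahlqvist condition; the 4 axiom □r → □□r defines it.
Suppose □r→□□r is valid. Take Rxy, Ryz and set V(r)={w : Rxw}. Then □r at x, so □□r at x, so □r at y, so r at z, i.e. Rxz.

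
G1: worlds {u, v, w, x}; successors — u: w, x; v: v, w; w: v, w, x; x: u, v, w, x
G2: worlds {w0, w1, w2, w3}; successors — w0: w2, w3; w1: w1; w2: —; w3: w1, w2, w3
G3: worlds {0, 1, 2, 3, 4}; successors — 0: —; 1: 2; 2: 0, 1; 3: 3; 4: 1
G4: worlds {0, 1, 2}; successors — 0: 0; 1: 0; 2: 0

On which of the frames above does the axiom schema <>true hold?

The schema corresponds to seriality: forall x exists y Rxy.
G1: ✓.
G2: fails — world w2 has no successor.
G3: fails — world 0 has no successor.
G4: ✓.

G1, G4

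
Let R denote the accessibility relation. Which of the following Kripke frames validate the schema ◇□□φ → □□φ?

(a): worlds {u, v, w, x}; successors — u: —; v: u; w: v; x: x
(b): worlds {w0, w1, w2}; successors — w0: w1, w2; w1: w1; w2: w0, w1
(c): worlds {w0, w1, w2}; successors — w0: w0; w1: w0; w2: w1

(c)

This is the axiom for a generalized confluence (Geach) condition; its first-order frame correspondent is ∀x ∀y ∀z ((xRy ∧ xR²z) → ∃w (yR²w ∧ z = w)).
(a): fails — wRv, wR²u but no t with vR²t and u=t.
(b): fails — w0Rw1, w0R²w0 but no w with w1R²w and w0=w.
(c): satisfies the condition.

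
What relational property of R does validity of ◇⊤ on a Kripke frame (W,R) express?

◇⊤ holds at w iff w has a successor, so frame-validity of ◇⊤ is exactly seriality. Equivalently via □q → ◇q:
Suppose □q→◇q is valid. At any x set V(q)=W. Then □q at x, so ◇q at x, so x has a successor.

seriality: ∀x ∃y Rxy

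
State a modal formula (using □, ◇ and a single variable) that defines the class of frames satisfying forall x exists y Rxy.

□s → ◇s

A defining formula is □s → ◇s (the D axiom).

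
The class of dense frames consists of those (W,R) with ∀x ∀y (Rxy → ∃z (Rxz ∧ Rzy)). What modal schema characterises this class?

The condition is density. The C4 schema □□p → □p defines it.
Suppose □□p→□p is valid. Take Rxy and set V(p)={w : xR²w}. Then □□p at x, so □p at x, so p at y, i.e. ∃z(Rxz∧Rzy).

□□p → □p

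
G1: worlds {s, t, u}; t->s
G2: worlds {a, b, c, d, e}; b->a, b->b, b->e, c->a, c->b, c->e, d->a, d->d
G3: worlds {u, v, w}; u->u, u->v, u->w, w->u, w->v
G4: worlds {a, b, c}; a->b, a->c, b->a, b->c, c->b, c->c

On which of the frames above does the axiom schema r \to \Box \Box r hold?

The schema corresponds to a generalized confluence (Geach) condition: \forall x \forall z (x R^2 z \to \exists w (x = w \wedge z = w)).
G1: satisfies the condition.
G2: fails — bR²a but b ≠ a.
G3: fails — uR²v but u ≠ v.
G4: fails — aR²b but a ≠ b.

G1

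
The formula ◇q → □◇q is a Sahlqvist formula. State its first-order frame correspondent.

This is the 5 axiom.
Its frame correspondent is the Euclidean property — ∀x ∀y ∀z (Rxy ∧ Rxz → Ryz).

the Euclidean property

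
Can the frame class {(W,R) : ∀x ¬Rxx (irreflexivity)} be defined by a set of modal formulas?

If a class were modally definable it would be closed under surjective bounded morphisms (Goldblatt–Thomason).
The 3-cycle (worlds 0,1,2 with 0→1→2→0) is irreflexive, and the map sending every world to a single reflexive point • is a surjective bounded morphism (forth: every edge maps to (•,•); back: every world has a successor). So any modal formula valid on the 3-cycle is also valid on the reflexive point, which is not irreflexive.
So no modal formula (or set of formulas) defines exactly the irreflexive frames.

No — not modally definable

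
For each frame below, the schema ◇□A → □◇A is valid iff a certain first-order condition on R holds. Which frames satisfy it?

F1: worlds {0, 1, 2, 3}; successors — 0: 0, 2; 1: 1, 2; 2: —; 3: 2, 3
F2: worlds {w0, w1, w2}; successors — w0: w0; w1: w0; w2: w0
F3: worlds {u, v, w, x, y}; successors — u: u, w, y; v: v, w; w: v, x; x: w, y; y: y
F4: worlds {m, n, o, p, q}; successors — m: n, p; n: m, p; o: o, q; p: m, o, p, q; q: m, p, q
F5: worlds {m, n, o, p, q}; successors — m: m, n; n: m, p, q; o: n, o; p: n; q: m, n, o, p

Frame correspondent (Sahlqvist): ∀x ∀y ∀z (Rxy ∧ Rxz → ∃w (Ryw ∧ Rzw)) — i.e. convergence.
F1: fails — R00 and R02 but 0 and 2 have no common successor.
F2: satisfies the condition.
F3: fails — Ruw and Ruu but w and u have no common successor.
F4: fails — Rpm and Rpo but m and o have no common successor.
F5: fails — Ron and Roo but n and o have no common successor.

F2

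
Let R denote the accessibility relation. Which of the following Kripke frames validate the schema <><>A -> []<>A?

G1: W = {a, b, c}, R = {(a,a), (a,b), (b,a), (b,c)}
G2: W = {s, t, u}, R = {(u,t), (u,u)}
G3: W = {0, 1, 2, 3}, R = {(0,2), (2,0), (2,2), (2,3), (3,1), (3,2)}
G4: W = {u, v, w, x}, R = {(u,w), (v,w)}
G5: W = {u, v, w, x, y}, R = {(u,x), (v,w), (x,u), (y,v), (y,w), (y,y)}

Frame correspondent (Sahlqvist): forall x forall y forall z ((x R^2 y & xRz) -> exists w (y = w & zRw)) — i.e. a generalized confluence (Geach) condition.
G1: fails — aR²b, aRb but no w with b=w and bRw.
G2: fails — uR²t, uRt but no w with t=w and tRw.
G3: fails — 2R²0, 2R0 but no w with 0=w and 0Rw.
G4: holds.
G5: fails — yR²v, yRv but no t with v=t and vRt.
Valid on: G4.

G4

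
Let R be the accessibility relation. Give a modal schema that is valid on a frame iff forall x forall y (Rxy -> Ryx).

ψ → □◇ψ

The condition is symmetry. The B schema ψ → □◇ψ defines it.
Suppose ψ→□◇ψ is valid. Take Rxy and set V(ψ)={x}. Then ψ at x, so □◇ψ at x, so ◇ψ at y, so some z with Ryz has ψ; z=x, i.e. Ryx.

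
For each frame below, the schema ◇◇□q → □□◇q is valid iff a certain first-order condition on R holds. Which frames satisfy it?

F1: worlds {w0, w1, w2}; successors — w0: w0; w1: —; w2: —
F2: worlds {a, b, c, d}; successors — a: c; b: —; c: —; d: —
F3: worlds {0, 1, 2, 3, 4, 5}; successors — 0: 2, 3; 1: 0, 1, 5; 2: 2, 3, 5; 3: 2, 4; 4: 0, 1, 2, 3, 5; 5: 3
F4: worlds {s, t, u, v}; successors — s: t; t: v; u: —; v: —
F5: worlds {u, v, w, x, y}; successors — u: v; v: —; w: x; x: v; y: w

The schema corresponds to a generalized confluence (Geach) condition: ∀x ∀y ∀z ((xR²y ∧ xR²z) → ∃w (yRw ∧ zRw)).
F1: condition met.
F2: condition met.
F3: fails — 0R²3, 0R²5 but no w with 3Rw and 5Rw.
F4: fails — sR²v, sR²v but no w with vRw and vRw.
F5: fails — wR²v, wR²v but no t with vRt and vRt.

F1, F2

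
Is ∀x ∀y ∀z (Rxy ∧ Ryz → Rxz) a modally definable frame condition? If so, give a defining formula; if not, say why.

Yes — defined by □p → □□p

Yes: it is transitivity, defined by the 4 schema □p → □□p.
Suppose □p→□□p is valid. Take Rxy, Ryz and set V(p)={w : Rxw}. Then □p at x, so □□p at x, so □p at y, so p at z, i.e. Rxz.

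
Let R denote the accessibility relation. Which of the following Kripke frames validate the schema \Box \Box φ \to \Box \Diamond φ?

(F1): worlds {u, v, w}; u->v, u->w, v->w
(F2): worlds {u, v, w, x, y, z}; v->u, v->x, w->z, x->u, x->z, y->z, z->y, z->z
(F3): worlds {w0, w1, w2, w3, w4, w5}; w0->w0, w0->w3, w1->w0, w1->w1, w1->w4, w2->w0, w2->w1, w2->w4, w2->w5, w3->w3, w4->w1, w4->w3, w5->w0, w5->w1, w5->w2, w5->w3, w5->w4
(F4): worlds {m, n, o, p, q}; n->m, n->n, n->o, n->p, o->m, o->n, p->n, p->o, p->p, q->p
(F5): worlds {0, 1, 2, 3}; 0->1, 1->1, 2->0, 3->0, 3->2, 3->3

(F3), (F5)

Frame correspondent (Sahlqvist): \forall x \forall z (xRz \to \exists w (x R^2 w \wedge zRw)) — i.e. a generalized confluence (Geach) condition.
(F1): fails — uRw but no t with uR²t and wRt.
(F2): fails — vRu but no t with vR²t and uRt.
(F3): satisfies the condition.
(F4): fails — nRm but no w with nR²w and mRw.
(F5): satisfies the condition.
Valid on: (F3), (F5).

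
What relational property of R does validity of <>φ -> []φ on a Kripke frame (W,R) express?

This schema is the CD axiom.
Its frame correspondent is partial functionality — forall x forall y forall z (Rxy & Rxz -> y = z).

partial functionality: forall x forall y forall z (Rxy & Rxz -> y = z)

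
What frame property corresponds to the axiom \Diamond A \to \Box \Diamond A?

Suppose ◇A→□◇A is valid. Take Rxy, Rxz and set V(A)={y}. Then ◇A at x, so □◇A at x, so ◇A at z, so some w with Rzw has A; w=y, i.e. Rzy. By symmetry of the argument, Ryz.

The Euclidean property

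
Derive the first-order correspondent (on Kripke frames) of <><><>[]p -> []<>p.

This is a Sahlqvist (Geach-type) schema ◇^3□^1p → □^1◇^1p.
Minimal-valuation argument: fix x; take any y with xR^3y and any z with xR^1z. Set V(p) to the set of worlds R-reachable from y in exactly 1 step. Then □^1p holds at y, so the antecedent holds at x; validity forces ◇^1p at z, giving a w with zR^1w and yR^1w.
First-order correspondent: forall x forall y forall z ((x R^3 y & xRz) -> exists w (yRw & zRw)).

forall x forall y forall z ((x R^3 y & xRz) -> exists w (yRw & zRw))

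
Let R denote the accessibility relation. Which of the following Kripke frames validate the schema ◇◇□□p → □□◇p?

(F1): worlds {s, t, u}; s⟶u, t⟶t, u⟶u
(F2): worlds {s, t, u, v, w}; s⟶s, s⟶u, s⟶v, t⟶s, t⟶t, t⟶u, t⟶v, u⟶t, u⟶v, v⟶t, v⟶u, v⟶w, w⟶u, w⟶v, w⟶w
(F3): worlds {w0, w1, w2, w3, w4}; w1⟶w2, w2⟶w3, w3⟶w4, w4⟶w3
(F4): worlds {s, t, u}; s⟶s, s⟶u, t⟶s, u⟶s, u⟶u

(F1), (F2), (F4)

Frame correspondent (Sahlqvist): ∀x ∀y ∀z ((xR²y ∧ xR²z) → ∃w (yR²w ∧ zRw)) — i.e. a generalized confluence (Geach) condition.
(F1): holds.
(F2): holds.
(F3): fails — w1R²w3, w1R²w3 but no w with w3R²w and w3Rw.
(F4): holds.
Valid on: (F1), (F2), (F4).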